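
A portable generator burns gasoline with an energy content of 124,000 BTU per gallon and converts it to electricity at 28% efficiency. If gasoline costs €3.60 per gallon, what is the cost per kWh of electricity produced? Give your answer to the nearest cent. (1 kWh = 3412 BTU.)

€0.35

Electrical output per gallon = 124,000 BTU × 0.28 / 3412 BTU/kWh = 10.18 kWh
Cost per kWh = €3.60 / 10.18 kWh = €0.354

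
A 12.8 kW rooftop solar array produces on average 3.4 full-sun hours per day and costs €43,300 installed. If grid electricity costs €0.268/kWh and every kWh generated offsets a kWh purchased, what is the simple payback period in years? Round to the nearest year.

Daily generation = 12.8 kW × 3.4 h = 43.52 kWh
Annual generation = 43.52 × 365 = 15885 kWh
Annual savings = 15885 × €0.268 = €4,257.13
Payback = €43,300 / €4,257.13 = 10.2 years

10 years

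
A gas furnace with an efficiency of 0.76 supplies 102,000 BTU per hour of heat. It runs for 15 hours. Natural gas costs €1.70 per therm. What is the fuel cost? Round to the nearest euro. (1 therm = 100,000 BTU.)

Heat delivered = 102,000 BTU/h × 15 h = 1,530,000 BTU
Gas input = 1,530,000 / 0.76 = 2,013,158 BTU
= 2,013,158 / 100,000 = 20.13 therm
Cost = 20.13 × €1.70/therm = €34.22 ≈ €34

€34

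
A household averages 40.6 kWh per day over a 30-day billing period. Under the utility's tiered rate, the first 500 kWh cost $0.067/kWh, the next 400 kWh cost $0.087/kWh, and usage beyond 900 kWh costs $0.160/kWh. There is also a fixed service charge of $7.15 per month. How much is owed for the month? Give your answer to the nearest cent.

$126.33

Usage = 40.6 kWh/day × 30 days = 1218 kWh
First 500 kWh × $0.067 = $33.50
Next 400 kWh × $0.087 = $34.80
Remaining 318 kWh × $0.160 = $50.88
Energy charge = $119.18; + service $7.15 = $126.33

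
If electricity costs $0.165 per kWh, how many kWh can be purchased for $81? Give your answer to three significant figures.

491 kWh

$81 / $0.165 per kWh = 490.9 kWh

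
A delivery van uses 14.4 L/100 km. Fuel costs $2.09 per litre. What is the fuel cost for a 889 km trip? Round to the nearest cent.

Fuel = 14.4 L/100 km × 889 km / 100 = 128 L
Cost = 128 L × $2.09/L = $267.55

$267.55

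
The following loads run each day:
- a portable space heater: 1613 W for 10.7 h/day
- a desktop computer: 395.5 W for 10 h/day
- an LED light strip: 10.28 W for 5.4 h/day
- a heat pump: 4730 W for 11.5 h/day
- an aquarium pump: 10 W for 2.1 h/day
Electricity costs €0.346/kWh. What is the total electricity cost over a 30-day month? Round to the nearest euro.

€786

portable space heater: 1613 W × 10.7 h × 30 d = 517,773 Wh = 517.8 kWh
desktop computer: 395.5 W × 10 h × 30 d = 118,650 Wh = 118.7 kWh
LED light strip: 10.28 W × 5.4 h × 30 d = 1,665 Wh = 1.665 kWh
heat pump: 4730 W × 11.5 h × 30 d = 1,631,850 Wh = 1,632 kWh
aquarium pump: 10 W × 2.1 h × 30 d = 630 Wh = 0.63 kWh
Total energy = 517.8 + 118.7 + 1.665 + 1,632 + 0.63 = 2,271 kWh
Cost = 2,271 kWh × €0.346 = €785.62 ≈ €786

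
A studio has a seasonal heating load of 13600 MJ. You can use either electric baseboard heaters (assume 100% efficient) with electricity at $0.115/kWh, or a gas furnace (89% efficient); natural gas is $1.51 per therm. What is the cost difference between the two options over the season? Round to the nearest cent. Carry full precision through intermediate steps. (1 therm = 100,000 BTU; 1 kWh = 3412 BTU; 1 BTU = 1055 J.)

Heat load = 13600 MJ = 13,600,000,000 J / 1055 = 12,890,995 BTU
Gas: input = 12,890,995 / 0.89 = 14,484,264 BTU = 144.8 therm → 144.8 × $1.51 = $218.71
Electric: 12,890,995 BTU / 3412 = 3,778 kWh → × $0.115 = $434.49
Difference = |$218.71 − $434.49| = $215.77

$215.77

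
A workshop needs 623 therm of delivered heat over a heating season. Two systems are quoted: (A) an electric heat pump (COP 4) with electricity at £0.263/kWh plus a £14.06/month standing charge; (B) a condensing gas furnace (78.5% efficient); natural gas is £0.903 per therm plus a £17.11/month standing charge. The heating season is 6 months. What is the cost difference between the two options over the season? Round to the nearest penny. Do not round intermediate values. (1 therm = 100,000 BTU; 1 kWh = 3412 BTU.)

£465.59

Heat load = 623 therm × 100,000 = 62,300,000 BTU
Gas: input = 62,300,000 / 0.785 = 79,363,057 BTU = 793.6 therm → 793.6 × £0.903 = £716.65; + 6 × £17.11 standing = £819.31
Heat pump: 62,300,000 BTU / 3412 = 18,260 kWh heat; / 4 = 4,565 kWh in → × £0.263 = £1,200.53; + 6 × £14.06 standing = £1,284.89
Difference = |£819.31 − £1,284.89| = £465.59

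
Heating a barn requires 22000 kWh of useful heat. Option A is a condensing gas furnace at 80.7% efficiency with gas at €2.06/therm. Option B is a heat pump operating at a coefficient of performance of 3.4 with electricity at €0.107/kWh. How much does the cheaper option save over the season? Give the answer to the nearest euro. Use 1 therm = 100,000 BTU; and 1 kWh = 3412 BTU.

Heat load = 22000 kWh × 3412 = 75,064,000 BTU
Gas: input = 75,064,000 / 0.807 = 93,016,109 BTU = 930.2 therm → 930.2 × €2.06 = €1,916.13
Heat pump: 75,064,000 BTU / 3412 = 22,000 kWh heat; / 3.4 = 6,471 kWh in → × €0.107 = €692.35
Difference = |€1,916.13 − €692.35| = €1,223.78 ≈ €1224

€1224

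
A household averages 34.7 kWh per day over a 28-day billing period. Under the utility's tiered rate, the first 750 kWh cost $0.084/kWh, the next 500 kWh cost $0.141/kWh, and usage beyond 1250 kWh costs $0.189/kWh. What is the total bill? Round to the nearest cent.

Usage = 34.7 kWh/day × 28 days = 971.6 kWh
First 750 kWh × $0.084 = $63.00
Next 221.6 kWh × $0.141 = $31.25
Remaining tier: 0 kWh (not reached)
Total = $94.25

$94.25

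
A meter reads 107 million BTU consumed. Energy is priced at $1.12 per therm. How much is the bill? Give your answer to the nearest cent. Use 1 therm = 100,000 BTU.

107 million BTU × (10 therm/million BTU) = 1,070 therm
Cost = 1,070 therm × $1.12/therm = $1,198.40

$1198.40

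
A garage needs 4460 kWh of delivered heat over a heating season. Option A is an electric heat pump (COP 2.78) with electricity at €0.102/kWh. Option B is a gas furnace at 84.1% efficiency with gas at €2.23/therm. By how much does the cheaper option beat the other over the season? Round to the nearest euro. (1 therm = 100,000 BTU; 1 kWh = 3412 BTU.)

Heat load = 4460 kWh × 3412 = 15,217,520 BTU
Gas: input = 15,217,520 / 0.841 = 18,094,554 BTU = 180.9 therm → 180.9 × €2.23 = €403.51
Heat pump: 15,217,520 BTU / 3412 = 4,460 kWh heat; / 2.78 = 1,604 kWh in → × €0.102 = €163.64
Difference = |€403.51 − €163.64| = €239.87 ≈ €240

€240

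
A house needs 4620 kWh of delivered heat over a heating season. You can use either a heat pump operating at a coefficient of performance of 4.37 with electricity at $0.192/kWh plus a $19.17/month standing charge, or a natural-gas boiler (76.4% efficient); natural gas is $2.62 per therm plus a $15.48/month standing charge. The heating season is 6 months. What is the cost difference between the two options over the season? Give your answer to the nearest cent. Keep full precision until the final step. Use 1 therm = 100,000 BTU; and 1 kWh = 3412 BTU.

$315.45

Heat load = 4620 kWh × 3412 = 15,763,440 BTU
Gas: input = 15,763,440 / 0.764 = 20,632,775 BTU = 206.3 therm → 206.3 × $2.62 = $540.58; + 6 × $15.48 standing = $633.46
Heat pump: 15,763,440 BTU / 3412 = 4,620 kWh heat; / 4.37 = 1,057 kWh in → × $0.192 = $202.98; + 6 × $19.17 standing = $318.00
Difference = |$633.46 − $318.00| = $315.45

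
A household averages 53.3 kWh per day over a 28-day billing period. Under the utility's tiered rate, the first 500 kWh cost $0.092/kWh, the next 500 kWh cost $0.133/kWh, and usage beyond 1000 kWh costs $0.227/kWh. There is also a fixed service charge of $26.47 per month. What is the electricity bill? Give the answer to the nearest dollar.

Usage = 53.3 kWh/day × 28 days = 1492.4 kWh
First 500 kWh × $0.092 = $46.00
Next 500 kWh × $0.133 = $66.50
Remaining 492.4 kWh × $0.227 = $111.77
Energy charge = $224.27; + service $26.47 = $250.74 ≈ $251

$251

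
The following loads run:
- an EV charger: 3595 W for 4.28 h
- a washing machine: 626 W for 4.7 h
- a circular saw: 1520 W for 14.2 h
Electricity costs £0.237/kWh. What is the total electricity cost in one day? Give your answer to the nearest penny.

£9.46

EV charger: 3595 W × 4.28 h = 15,387 Wh = 15.39 kWh
washing machine: 626 W × 4.7 h = 2,942 Wh = 2.942 kWh
circular saw: 1520 W × 14.2 h = 21,584 Wh = 21.58 kWh
Total energy = 15.39 + 2.942 + 21.58 = 39.91 kWh
Cost = 39.91 kWh × £0.237 = £9.46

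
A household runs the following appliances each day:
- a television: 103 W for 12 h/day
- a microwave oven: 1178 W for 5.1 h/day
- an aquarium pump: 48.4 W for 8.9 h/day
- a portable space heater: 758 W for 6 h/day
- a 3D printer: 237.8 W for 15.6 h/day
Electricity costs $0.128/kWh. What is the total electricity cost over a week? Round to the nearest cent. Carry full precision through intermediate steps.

television: 103 W × 12 h × 7 d = 8,652 Wh = 8.652 kWh
microwave oven: 1178 W × 5.1 h × 7 d = 42,055 Wh = 42.05 kWh
aquarium pump: 48.4 W × 8.9 h × 7 d = 3,015 Wh = 3.015 kWh
portable space heater: 758 W × 6 h × 7 d = 31,836 Wh = 31.84 kWh
3D printer: 237.8 W × 15.6 h × 7 d = 25,968 Wh = 25.97 kWh
Total energy = 8.652 + 42.05 + 3.015 + 31.84 + 25.97 = 111.5 kWh
Cost = 111.5 kWh × $0.128 = $14.28

$14.28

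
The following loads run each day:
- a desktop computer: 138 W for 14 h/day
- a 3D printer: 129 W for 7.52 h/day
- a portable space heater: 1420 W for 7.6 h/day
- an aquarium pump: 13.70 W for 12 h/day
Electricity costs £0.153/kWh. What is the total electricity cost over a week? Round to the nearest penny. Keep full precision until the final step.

£14.84

desktop computer: 138 W × 14 h × 7 d = 13,524 Wh = 13.52 kWh
3D printer: 129 W × 7.52 h × 7 d = 6,791 Wh = 6.791 kWh
portable space heater: 1420 W × 7.6 h × 7 d = 75,544 Wh = 75.54 kWh
aquarium pump: 13.70 W × 12 h × 7 d = 1,151 Wh = 1.151 kWh
Total energy = 13.52 + 6.791 + 75.54 + 1.151 = 97.01 kWh
Cost = 97.01 kWh × £0.153 = £14.84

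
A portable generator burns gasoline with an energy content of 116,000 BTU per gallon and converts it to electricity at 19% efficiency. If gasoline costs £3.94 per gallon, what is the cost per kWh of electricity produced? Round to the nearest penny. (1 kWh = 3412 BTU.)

Electrical output per gallon = 116,000 BTU × 0.19 / 3412 BTU/kWh = 6.46 kWh
Cost per kWh = £3.94 / 6.46 kWh = £0.610

£0.61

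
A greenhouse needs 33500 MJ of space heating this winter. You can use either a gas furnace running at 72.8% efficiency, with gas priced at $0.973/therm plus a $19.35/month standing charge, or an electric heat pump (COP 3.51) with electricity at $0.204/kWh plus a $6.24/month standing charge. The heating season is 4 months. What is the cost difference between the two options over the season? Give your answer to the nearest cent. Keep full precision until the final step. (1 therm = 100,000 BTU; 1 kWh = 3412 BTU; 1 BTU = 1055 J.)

Heat load = 33500 MJ = 33,500,000,000 J / 1055 = 31,753,555 BTU
Gas: input = 31,753,555 / 0.728 = 43,617,520 BTU = 436.2 therm → 436.2 × $0.973 = $424.40; + 4 × $19.35 standing = $501.80
Heat pump: 31,753,555 BTU / 3412 = 9,306 kWh heat; / 3.51 = 2,651 kWh in → × $0.204 = $540.89; + 4 × $6.24 standing = $565.85
Difference = |$501.80 − $565.85| = $64.05

$64.05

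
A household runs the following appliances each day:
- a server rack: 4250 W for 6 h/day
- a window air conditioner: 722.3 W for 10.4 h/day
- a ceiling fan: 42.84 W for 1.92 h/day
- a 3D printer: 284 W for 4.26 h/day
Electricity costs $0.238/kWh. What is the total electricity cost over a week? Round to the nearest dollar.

$57

server rack: 4250 W × 6 h × 7 d = 178,500 Wh = 178.5 kWh
window air conditioner: 722.3 W × 10.4 h × 7 d = 52,583 Wh = 52.58 kWh
ceiling fan: 42.84 W × 1.92 h × 7 d = 576 Wh = 0.5758 kWh
3D printer: 284 W × 4.26 h × 7 d = 8,469 Wh = 8.469 kWh
Total energy = 178.5 + 52.58 + 0.5758 + 8.469 = 240.1 kWh
Cost = 240.1 kWh × $0.238 = $57.15 ≈ $57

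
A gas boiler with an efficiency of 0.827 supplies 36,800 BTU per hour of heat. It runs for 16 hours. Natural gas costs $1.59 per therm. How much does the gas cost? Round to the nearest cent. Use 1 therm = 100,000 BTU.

$11.32

Heat delivered = 36,800 BTU/h × 16 h = 588,800 BTU
Gas input = 588,800 / 0.827 = 711,971 BTU
= 711,971 / 100,000 = 7.12 therm
Cost = 7.12 × $1.59/therm = $11.32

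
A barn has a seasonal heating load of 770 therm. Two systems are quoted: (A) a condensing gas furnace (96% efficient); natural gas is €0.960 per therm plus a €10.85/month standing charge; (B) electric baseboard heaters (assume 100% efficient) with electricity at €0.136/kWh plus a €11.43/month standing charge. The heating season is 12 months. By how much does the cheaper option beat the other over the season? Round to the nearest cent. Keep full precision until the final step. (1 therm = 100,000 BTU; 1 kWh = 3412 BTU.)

Heat load = 770 therm × 100,000 = 77,000,000 BTU
Gas: input = 77,000,000 / 0.960 = 80,208,333 BTU = 802.1 therm → 802.1 × €0.960 = €770.00; + 12 × €10.85 standing = €900.20
Electric: 77,000,000 BTU / 3412 = 22,570 kWh → × €0.136 = €3,069.17; + 12 × €11.43 standing = €3,206.33
Difference = |€900.20 − €3,206.33| = €2,306.13

€2306.13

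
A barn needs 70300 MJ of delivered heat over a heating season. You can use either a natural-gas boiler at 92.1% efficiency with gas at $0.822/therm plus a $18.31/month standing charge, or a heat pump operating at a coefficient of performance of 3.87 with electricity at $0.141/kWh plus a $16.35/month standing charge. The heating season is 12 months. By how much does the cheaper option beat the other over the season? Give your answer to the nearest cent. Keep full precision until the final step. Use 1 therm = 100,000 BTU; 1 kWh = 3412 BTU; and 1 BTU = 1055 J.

Heat load = 70300 MJ = 70,300,000,000 J / 1055 = 66,635,071 BTU
Gas: input = 66,635,071 / 0.921 = 72,350,783 BTU = 723.5 therm → 723.5 × $0.822 = $594.72; + 12 × $18.31 standing = $814.44
Heat pump: 66,635,071 BTU / 3412 = 19,530 kWh heat; / 3.87 = 5,046 kWh in → × $0.141 = $711.54; + 12 × $16.35 standing = $907.74
Difference = |$814.44 − $907.74| = $93.30

$93.30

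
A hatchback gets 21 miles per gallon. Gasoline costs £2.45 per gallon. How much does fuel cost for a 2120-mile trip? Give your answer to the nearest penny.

£247.33

Fuel = 2120 mi / 21 mpg = 101 gal
Cost = 101 gal × £2.45/gal = £247.33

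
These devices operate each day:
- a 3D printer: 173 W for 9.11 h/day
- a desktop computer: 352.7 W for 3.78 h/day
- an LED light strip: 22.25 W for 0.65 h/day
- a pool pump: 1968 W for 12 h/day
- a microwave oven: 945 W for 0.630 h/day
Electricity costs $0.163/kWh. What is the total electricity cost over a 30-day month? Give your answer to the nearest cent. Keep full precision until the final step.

$132.69

3D printer: 173 W × 9.11 h × 30 d = 47,281 Wh = 47.28 kWh
desktop computer: 352.7 W × 3.78 h × 30 d = 39,996 Wh = 40 kWh
LED light strip: 22.25 W × 0.65 h × 30 d = 434 Wh = 0.4339 kWh
pool pump: 1968 W × 12 h × 30 d = 708,480 Wh = 708.5 kWh
microwave oven: 945 W × 0.630 h × 30 d = 17,860 Wh = 17.86 kWh
Total energy = 47.28 + 40 + 0.4339 + 708.5 + 17.86 = 814.1 kWh
Cost = 814.1 kWh × $0.163 = $132.69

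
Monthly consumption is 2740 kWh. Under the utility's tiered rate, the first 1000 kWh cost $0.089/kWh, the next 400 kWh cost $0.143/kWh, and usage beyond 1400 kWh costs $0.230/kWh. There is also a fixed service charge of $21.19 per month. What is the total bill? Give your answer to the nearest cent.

First 1000 kWh × $0.089 = $89.00
Next 400 kWh × $0.143 = $57.20
Remaining 1340 kWh × $0.230 = $308.20
Energy charge = $454.40; + service $21.19 = $475.59

$475.59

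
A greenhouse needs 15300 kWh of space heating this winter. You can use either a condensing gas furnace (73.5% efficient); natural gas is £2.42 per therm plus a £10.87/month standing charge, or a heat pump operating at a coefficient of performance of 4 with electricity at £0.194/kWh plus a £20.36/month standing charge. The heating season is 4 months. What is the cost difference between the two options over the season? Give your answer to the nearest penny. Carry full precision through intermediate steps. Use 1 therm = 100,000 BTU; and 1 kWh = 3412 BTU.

Heat load = 15300 kWh × 3412 = 52,203,600 BTU
Gas: input = 52,203,600 / 0.735 = 71,025,306 BTU = 710.3 therm → 710.3 × £2.42 = £1,718.81; + 4 × £10.87 standing = £1,762.29
Heat pump: 52,203,600 BTU / 3412 = 15,300 kWh heat; / 4 = 3,825 kWh in → × £0.194 = £742.05; + 4 × £20.36 standing = £823.49
Difference = |£1,762.29 − £823.49| = £938.80

£938.80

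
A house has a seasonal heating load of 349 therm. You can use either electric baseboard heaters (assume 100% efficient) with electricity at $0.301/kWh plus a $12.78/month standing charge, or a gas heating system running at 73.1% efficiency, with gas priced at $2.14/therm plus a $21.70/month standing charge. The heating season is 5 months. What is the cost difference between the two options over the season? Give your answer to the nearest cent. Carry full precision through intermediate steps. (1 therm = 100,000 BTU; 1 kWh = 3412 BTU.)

Heat load = 349 therm × 100,000 = 34,900,000 BTU
Gas: input = 34,900,000 / 0.731 = 47,742,818 BTU = 477.4 therm → 477.4 × $2.14 = $1,021.70; + 5 × $21.70 standing = $1,130.20
Electric: 34,900,000 BTU / 3412 = 10,230 kWh → × $0.301 = $3,078.81; + 5 × $12.78 standing = $3,142.71
Difference = |$1,130.20 − $3,142.71| = $2,012.51

$2012.51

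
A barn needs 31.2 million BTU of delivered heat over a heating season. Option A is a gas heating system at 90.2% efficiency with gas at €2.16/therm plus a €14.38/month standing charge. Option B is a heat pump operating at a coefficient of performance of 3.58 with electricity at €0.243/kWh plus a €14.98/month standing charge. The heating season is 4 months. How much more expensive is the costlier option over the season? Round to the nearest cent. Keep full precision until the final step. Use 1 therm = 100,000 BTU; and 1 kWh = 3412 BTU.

Heat load = 31.2 × 10⁶ BTU = 31,200,000 BTU
Gas: input = 31,200,000 / 0.902 = 34,589,800 BTU = 345.9 therm → 345.9 × €2.16 = €747.14; + 4 × €14.38 standing = €804.66
Heat pump: 31,200,000 BTU / 3412 = 9,144 kWh heat; / 3.58 = 2,554 kWh in → × €0.243 = €620.68; + 4 × €14.98 standing = €680.60
Difference = |€804.66 − €680.60| = €124.06

€124.06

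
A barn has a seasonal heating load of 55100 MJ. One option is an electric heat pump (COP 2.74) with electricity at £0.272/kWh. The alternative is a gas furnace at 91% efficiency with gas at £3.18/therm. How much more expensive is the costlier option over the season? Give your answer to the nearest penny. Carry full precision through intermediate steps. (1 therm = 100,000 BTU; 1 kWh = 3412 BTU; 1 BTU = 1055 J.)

Heat load = 55100 MJ = 55,100,000,000 J / 1055 = 52,227,488 BTU
Gas: input = 52,227,488 / 0.91 = 57,392,844 BTU = 573.9 therm → 573.9 × £3.18 = £1,825.09
Heat pump: 52,227,488 BTU / 3412 = 15,310 kWh heat; / 2.74 = 5,586 kWh in → × £0.272 = £1,519.53
Difference = |£1,825.09 − £1,519.53| = £305.57

£305.57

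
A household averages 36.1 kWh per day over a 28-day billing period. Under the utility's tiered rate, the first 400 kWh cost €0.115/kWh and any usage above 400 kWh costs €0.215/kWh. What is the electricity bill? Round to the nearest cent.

€177.32

Usage = 36.1 kWh/day × 28 days = 1010.8 kWh
First 400 kWh × €0.115 = €46.00
Remaining 610.8 kWh × €0.215 = €131.32
Total = €177.32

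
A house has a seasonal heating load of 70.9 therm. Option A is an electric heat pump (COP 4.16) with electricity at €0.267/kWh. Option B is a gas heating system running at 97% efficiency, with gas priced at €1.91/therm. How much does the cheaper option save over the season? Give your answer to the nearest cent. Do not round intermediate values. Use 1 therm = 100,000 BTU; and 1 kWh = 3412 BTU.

€6.24

Heat load = 70.9 therm × 100,000 = 7,090,000 BTU
Gas: input = 7,090,000 / 0.97 = 7,309,278 BTU = 73.09 therm → 73.09 × €1.91 = €139.61
Heat pump: 7,090,000 BTU / 3412 = 2,078 kWh heat; / 4.16 = 499.5 kWh in → × €0.267 = €133.37
Difference = |€139.61 − €133.37| = €6.24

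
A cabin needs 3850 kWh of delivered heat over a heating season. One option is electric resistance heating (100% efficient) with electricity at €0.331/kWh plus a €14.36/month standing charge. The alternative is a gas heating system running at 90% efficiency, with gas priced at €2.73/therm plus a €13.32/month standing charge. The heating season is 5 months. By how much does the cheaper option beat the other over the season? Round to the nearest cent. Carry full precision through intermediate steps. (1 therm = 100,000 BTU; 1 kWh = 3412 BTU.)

€881.09

Heat load = 3850 kWh × 3412 = 13,136,200 BTU
Gas: input = 13,136,200 / 0.90 = 14,595,778 BTU = 146 therm → 146 × €2.73 = €398.46; + 5 × €13.32 standing = €465.06
Electric: 13,136,200 BTU / 3412 = 3,850 kWh → × €0.331 = €1,274.35; + 5 × €14.36 standing = €1,346.15
Difference = |€465.06 − €1,346.15| = €881.09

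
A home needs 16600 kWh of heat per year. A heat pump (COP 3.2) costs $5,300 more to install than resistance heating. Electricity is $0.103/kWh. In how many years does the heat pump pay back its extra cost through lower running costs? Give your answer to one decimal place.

4.5 years

Resistance: 16600 kWh × $0.103 = $1,709.80/yr
Heat pump: 16600 / 3.2 = 5188 kWh in → × $0.103 = $534.31/yr
Annual savings = $1,175.49
Payback = $5,300 / $1,175.49 = 4.51 years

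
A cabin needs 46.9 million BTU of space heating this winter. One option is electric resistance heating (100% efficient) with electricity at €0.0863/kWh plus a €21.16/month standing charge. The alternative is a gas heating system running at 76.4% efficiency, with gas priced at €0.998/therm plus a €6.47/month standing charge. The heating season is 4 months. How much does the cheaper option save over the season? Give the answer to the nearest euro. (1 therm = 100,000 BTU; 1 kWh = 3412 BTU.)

€632

Heat load = 46.9 × 10⁶ BTU = 46,900,000 BTU
Gas: input = 46,900,000 / 0.764 = 61,387,435 BTU = 613.9 therm → 613.9 × €0.998 = €612.65; + 4 × €6.47 standing = €638.53
Electric: 46,900,000 BTU / 3412 = 13,750 kWh → × €0.0863 = €1,186.25; + 4 × €21.16 standing = €1,270.89
Difference = |€638.53 − €1,270.89| = €632.36 ≈ €632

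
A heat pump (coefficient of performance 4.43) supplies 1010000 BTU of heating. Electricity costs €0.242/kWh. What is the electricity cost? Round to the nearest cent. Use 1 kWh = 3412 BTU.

Heat delivered = 1,010,000 BTU / 3412 = 296 kWh
Electrical input = 296 kWh / 4.43 = 66.82 kWh
Cost = 66.82 × €0.242/kWh = €16.17

€16.17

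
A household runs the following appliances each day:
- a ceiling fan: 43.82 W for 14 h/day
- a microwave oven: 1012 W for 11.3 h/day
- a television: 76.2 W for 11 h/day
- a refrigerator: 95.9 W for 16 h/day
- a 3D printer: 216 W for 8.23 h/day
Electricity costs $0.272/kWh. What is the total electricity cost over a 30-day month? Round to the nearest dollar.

ceiling fan: 43.82 W × 14 h × 30 d = 18,404 Wh = 18.4 kWh
microwave oven: 1012 W × 11.3 h × 30 d = 343,068 Wh = 343.1 kWh
television: 76.2 W × 11 h × 30 d = 25,146 Wh = 25.15 kWh
refrigerator: 95.9 W × 16 h × 30 d = 46,032 Wh = 46.03 kWh
3D printer: 216 W × 8.23 h × 30 d = 53,330 Wh = 53.33 kWh
Total energy = 18.4 + 343.1 + 25.15 + 46.03 + 53.33 = 486 kWh
Cost = 486 kWh × $0.272 = $132.19 ≈ $132

$132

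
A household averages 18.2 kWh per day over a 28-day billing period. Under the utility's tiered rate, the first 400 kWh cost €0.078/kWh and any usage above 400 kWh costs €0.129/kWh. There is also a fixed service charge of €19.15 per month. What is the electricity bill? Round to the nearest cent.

Usage = 18.2 kWh/day × 28 days = 509.6 kWh
First 400 kWh × €0.078 = €31.20
Remaining 109.6 kWh × €0.129 = €14.14
Energy charge = €45.34; + service €19.15 = €64.49

€64.49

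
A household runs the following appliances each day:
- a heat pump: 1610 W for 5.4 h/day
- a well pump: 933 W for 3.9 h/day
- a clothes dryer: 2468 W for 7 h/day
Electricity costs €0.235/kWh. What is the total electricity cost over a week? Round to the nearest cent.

€48.71

heat pump: 1610 W × 5.4 h × 7 d = 60,858 Wh = 60.86 kWh
well pump: 933 W × 3.9 h × 7 d = 25,471 Wh = 25.47 kWh
clothes dryer: 2468 W × 7 h × 7 d = 120,932 Wh = 120.9 kWh
Total energy = 60.86 + 25.47 + 120.9 = 207.3 kWh
Cost = 207.3 kWh × €0.235 = €48.71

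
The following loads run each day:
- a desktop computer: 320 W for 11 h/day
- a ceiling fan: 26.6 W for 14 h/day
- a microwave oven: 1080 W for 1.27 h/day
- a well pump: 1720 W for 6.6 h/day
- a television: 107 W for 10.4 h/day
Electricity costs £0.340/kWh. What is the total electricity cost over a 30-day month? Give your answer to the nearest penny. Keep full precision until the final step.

£180.83

desktop computer: 320 W × 11 h × 30 d = 105,600 Wh = 105.6 kWh
ceiling fan: 26.6 W × 14 h × 30 d = 11,172 Wh = 11.17 kWh
microwave oven: 1080 W × 1.27 h × 30 d = 41,148 Wh = 41.15 kWh
well pump: 1720 W × 6.6 h × 30 d = 340,560 Wh = 340.6 kWh
television: 107 W × 10.4 h × 30 d = 33,384 Wh = 33.38 kWh
Total energy = 105.6 + 11.17 + 41.15 + 340.6 + 33.38 = 531.9 kWh
Cost = 531.9 kWh × £0.340 = £180.83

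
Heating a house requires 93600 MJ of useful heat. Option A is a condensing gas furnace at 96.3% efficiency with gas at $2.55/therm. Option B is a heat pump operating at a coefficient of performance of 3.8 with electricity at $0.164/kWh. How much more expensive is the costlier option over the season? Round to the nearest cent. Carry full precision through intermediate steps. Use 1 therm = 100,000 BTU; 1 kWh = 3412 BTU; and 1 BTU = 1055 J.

$1227.08

Heat load = 93600 MJ = 93,600,000,000 J / 1055 = 88,720,379 BTU
Gas: input = 88,720,379 / 0.963 = 92,129,158 BTU = 921.3 therm → 921.3 × $2.55 = $2,349.29
Heat pump: 88,720,379 BTU / 3412 = 26,000 kWh heat; / 3.8 = 6,843 kWh in → × $0.164 = $1,122.21
Difference = |$2,349.29 − $1,122.21| = $1,227.08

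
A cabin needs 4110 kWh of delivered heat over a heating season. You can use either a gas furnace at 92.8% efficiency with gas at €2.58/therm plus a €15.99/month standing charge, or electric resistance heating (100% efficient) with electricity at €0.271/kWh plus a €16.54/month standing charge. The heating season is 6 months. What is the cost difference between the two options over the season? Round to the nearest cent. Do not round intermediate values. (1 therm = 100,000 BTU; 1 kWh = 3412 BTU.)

€727.24

Heat load = 4110 kWh × 3412 = 14,023,320 BTU
Gas: input = 14,023,320 / 0.928 = 15,111,336 BTU = 151.1 therm → 151.1 × €2.58 = €389.87; + 6 × €15.99 standing = €485.81
Electric: 14,023,320 BTU / 3412 = 4,110 kWh → × €0.271 = €1,113.81; + 6 × €16.54 standing = €1,213.05
Difference = |€485.81 − €1,213.05| = €727.24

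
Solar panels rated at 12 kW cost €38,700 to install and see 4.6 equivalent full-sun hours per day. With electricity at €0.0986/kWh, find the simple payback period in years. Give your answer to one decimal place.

Daily generation = 12 kW × 4.6 h = 55.2 kWh
Annual generation = 55.2 × 365 = 20148 kWh
Annual savings = 20148 × €0.0986 = €1,986.59
Payback = €38,700 / €1,986.59 = 19.5 years

19.5 years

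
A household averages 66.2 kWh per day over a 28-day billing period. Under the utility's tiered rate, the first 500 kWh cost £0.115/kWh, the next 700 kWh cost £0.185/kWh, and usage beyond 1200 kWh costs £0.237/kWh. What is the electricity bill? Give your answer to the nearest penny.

Usage = 66.2 kWh/day × 28 days = 1853.6 kWh
First 500 kWh × £0.115 = £57.50
Next 700 kWh × £0.185 = £129.50
Remaining 653.6 kWh × £0.237 = £154.90
Total = £341.90

£341.90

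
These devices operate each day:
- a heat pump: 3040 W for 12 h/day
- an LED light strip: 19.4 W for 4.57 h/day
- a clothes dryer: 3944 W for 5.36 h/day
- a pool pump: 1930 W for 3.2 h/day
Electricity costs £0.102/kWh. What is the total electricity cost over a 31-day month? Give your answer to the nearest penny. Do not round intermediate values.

heat pump: 3040 W × 12 h × 31 d = 1,130,880 Wh = 1,131 kWh
LED light strip: 19.4 W × 4.57 h × 31 d = 2,748 Wh = 2.748 kWh
clothes dryer: 3944 W × 5.36 h × 31 d = 655,335 Wh = 655.3 kWh
pool pump: 1930 W × 3.2 h × 31 d = 191,456 Wh = 191.5 kWh
Total energy = 1,131 + 2.748 + 655.3 + 191.5 = 1,980 kWh
Cost = 1,980 kWh × £0.102 = £202.00

£202.00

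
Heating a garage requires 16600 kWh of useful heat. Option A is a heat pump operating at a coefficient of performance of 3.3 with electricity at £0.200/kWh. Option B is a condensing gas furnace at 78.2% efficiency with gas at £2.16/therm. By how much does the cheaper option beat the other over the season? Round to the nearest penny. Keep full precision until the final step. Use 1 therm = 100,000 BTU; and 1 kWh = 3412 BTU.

£558.40

Heat load = 16600 kWh × 3412 = 56,639,200 BTU
Gas: input = 56,639,200 / 0.782 = 72,428,645 BTU = 724.3 therm → 724.3 × £2.16 = £1,564.46
Heat pump: 56,639,200 BTU / 3412 = 16,600 kWh heat; / 3.3 = 5,030 kWh in → × £0.200 = £1,006.06
Difference = |£1,564.46 − £1,006.06| = £558.40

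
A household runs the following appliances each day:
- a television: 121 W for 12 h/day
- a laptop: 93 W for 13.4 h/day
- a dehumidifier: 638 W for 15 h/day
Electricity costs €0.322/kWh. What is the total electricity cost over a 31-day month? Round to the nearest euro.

television: 121 W × 12 h × 31 d = 45,012 Wh = 45.01 kWh
laptop: 93 W × 13.4 h × 31 d = 38,632 Wh = 38.63 kWh
dehumidifier: 638 W × 15 h × 31 d = 296,670 Wh = 296.7 kWh
Total energy = 45.01 + 38.63 + 296.7 = 380.3 kWh
Cost = 380.3 kWh × €0.322 = €122.46 ≈ €122

€122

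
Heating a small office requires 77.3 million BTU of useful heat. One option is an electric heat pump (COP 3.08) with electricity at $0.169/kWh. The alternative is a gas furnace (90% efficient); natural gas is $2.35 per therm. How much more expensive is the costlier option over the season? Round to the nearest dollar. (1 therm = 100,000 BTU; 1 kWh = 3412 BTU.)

$775

Heat load = 77.3 × 10⁶ BTU = 77,300,000 BTU
Gas: input = 77,300,000 / 0.90 = 85,888,889 BTU = 858.9 therm → 858.9 × $2.35 = $2,018.39
Heat pump: 77,300,000 BTU / 3412 = 22,660 kWh heat; / 3.08 = 7,356 kWh in → × $0.169 = $1,243.10
Difference = |$2,018.39 − $1,243.10| = $775.29 ≈ $775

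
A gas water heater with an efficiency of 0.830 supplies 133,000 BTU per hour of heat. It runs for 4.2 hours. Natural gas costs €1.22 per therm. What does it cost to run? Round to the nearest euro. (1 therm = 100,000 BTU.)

Heat delivered = 133,000 BTU/h × 4.2 h = 558,600 BTU
Gas input = 558,600 / 0.830 = 673,012 BTU
= 673,012 / 100,000 = 6.73 therm
Cost = 6.73 × €1.22/therm = €8.21 ≈ €8

€8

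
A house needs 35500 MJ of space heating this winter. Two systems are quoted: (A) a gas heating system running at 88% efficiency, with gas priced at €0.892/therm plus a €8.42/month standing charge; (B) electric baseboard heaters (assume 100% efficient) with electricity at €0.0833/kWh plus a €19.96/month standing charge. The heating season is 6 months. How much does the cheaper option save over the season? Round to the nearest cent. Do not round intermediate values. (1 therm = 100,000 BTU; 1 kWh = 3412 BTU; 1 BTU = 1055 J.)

€549.67

Heat load = 35500 MJ = 35,500,000,000 J / 1055 = 33,649,289 BTU
Gas: input = 33,649,289 / 0.88 = 38,237,829 BTU = 382.4 therm → 382.4 × €0.892 = €341.08; + 6 × €8.42 standing = €391.60
Electric: 33,649,289 BTU / 3412 = 9,862 kWh → × €0.0833 = €821.51; + 6 × €19.96 standing = €941.27
Difference = |€391.60 − €941.27| = €549.67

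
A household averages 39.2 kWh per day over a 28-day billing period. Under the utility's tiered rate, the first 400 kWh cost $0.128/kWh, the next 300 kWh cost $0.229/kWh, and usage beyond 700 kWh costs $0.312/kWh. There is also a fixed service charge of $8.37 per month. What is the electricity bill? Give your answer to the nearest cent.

Usage = 39.2 kWh/day × 28 days = 1097.6 kWh
First 400 kWh × $0.128 = $51.20
Next 300 kWh × $0.229 = $68.70
Remaining 397.6 kWh × $0.312 = $124.05
Energy charge = $243.95; + service $8.37 = $252.32

$252.32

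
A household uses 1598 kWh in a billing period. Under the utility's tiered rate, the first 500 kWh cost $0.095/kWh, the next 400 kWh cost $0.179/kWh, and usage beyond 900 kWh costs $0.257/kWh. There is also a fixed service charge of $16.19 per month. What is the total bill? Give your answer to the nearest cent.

First 500 kWh × $0.095 = $47.50
Next 400 kWh × $0.179 = $71.60
Remaining 698 kWh × $0.257 = $179.39
Energy charge = $298.49; + service $16.19 = $314.68

$314.68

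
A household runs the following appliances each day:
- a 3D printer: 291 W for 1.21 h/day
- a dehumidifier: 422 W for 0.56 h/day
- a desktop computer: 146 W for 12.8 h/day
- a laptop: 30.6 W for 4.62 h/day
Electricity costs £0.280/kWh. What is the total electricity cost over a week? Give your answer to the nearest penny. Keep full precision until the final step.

3D printer: 291 W × 1.21 h × 7 d = 2,465 Wh = 2.465 kWh
dehumidifier: 422 W × 0.56 h × 7 d = 1,654 Wh = 1.654 kWh
desktop computer: 146 W × 12.8 h × 7 d = 13,082 Wh = 13.08 kWh
laptop: 30.6 W × 4.62 h × 7 d = 990 Wh = 0.9896 kWh
Total energy = 2.465 + 1.654 + 13.08 + 0.9896 = 18.19 kWh
Cost = 18.19 kWh × £0.280 = £5.09

£5.09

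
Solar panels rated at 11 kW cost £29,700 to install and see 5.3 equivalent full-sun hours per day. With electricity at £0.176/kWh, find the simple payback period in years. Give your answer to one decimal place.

Daily generation = 11 kW × 5.3 h = 58.3 kWh
Annual generation = 58.3 × 365 = 21280 kWh
Annual savings = 21280 × £0.176 = £3,745.19
Payback = £29,700 / £3,745.19 = 7.93 years

7.9 years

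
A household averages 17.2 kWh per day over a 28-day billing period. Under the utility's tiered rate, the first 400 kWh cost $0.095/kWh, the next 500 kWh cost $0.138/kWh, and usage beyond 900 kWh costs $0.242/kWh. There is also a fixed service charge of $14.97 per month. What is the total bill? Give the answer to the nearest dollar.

$64

Usage = 17.2 kWh/day × 28 days = 481.6 kWh
First 400 kWh × $0.095 = $38.00
Next 81.6 kWh × $0.138 = $11.26
Remaining tier: 0 kWh (not reached)
Energy charge = $49.26; + service $14.97 = $64.23 ≈ $64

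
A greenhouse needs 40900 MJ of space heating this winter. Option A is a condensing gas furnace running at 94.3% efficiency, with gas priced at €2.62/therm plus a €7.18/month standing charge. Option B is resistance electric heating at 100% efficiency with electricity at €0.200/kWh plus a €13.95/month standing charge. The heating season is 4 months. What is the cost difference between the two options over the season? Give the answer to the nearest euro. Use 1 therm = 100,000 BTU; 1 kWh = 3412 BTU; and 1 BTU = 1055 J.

Heat load = 40900 MJ = 40,900,000,000 J / 1055 = 38,767,773 BTU
Gas: input = 38,767,773 / 0.943 = 41,111,106 BTU = 411.1 therm → 411.1 × €2.62 = €1,077.11; + 4 × €7.18 standing = €1,105.83
Electric: 38,767,773 BTU / 3412 = 11,360 kWh → × €0.200 = €2,272.44; + 4 × €13.95 standing = €2,328.24
Difference = |€1,105.83 − €2,328.24| = €1,222.41 ≈ €1222

€1222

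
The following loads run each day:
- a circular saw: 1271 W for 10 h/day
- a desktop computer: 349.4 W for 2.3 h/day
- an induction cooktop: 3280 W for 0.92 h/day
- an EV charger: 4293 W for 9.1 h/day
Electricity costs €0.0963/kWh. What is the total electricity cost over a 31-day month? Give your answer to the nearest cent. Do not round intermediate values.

€165.98

circular saw: 1271 W × 10 h × 31 d = 394,010 Wh = 394 kWh
desktop computer: 349.4 W × 2.3 h × 31 d = 24,912 Wh = 24.91 kWh
induction cooktop: 3280 W × 0.92 h × 31 d = 93,546 Wh = 93.55 kWh
EV charger: 4293 W × 9.1 h × 31 d = 1,211,055 Wh = 1,211 kWh
Total energy = 394 + 24.91 + 93.55 + 1,211 = 1,724 kWh
Cost = 1,724 kWh × €0.0963 = €165.98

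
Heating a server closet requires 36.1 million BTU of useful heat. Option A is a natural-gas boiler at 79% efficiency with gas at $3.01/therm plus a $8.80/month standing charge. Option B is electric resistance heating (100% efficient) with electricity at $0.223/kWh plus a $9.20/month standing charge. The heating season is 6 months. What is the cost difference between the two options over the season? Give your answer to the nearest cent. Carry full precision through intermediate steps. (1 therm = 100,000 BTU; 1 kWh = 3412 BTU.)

Heat load = 36.1 × 10⁶ BTU = 36,100,000 BTU
Gas: input = 36,100,000 / 0.790 = 45,696,203 BTU = 457 therm → 457 × $3.01 = $1,375.46; + 6 × $8.80 standing = $1,428.26
Electric: 36,100,000 BTU / 3412 = 10,580 kWh → × $0.223 = $2,359.41; + 6 × $9.20 standing = $2,414.61
Difference = |$1,428.26 − $2,414.61| = $986.35

$986.35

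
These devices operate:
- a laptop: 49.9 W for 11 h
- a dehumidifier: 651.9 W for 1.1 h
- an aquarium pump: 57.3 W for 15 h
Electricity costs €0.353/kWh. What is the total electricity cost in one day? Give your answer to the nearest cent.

laptop: 49.9 W × 11 h = 549 Wh = 0.5489 kWh
dehumidifier: 651.9 W × 1.1 h = 717 Wh = 0.7171 kWh
aquarium pump: 57.3 W × 15 h = 860 Wh = 0.8595 kWh
Total energy = 0.5489 + 0.7171 + 0.8595 = 2.125 kWh
Cost = 2.125 kWh × €0.353 = €0.75

€0.75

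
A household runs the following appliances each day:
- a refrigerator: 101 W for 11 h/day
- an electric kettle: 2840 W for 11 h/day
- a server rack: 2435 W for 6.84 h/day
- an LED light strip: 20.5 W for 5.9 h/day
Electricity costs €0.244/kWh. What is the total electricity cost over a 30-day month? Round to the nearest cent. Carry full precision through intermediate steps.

refrigerator: 101 W × 11 h × 30 d = 33,330 Wh = 33.33 kWh
electric kettle: 2840 W × 11 h × 30 d = 937,200 Wh = 937.2 kWh
server rack: 2435 W × 6.84 h × 30 d = 499,662 Wh = 499.7 kWh
LED light strip: 20.5 W × 5.9 h × 30 d = 3,628 Wh = 3.628 kWh
Total energy = 33.33 + 937.2 + 499.7 + 3.628 = 1,474 kWh
Cost = 1,474 kWh × €0.244 = €359.61

€359.61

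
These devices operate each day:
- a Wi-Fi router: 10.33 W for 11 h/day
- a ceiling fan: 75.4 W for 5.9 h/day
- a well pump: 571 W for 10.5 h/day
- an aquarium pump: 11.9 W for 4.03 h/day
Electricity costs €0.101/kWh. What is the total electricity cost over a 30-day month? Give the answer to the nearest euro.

Wi-Fi router: 10.33 W × 11 h × 30 d = 3,409 Wh = 3.409 kWh
ceiling fan: 75.4 W × 5.9 h × 30 d = 13,346 Wh = 13.35 kWh
well pump: 571 W × 10.5 h × 30 d = 179,865 Wh = 179.9 kWh
aquarium pump: 11.9 W × 4.03 h × 30 d = 1,439 Wh = 1.439 kWh
Total energy = 3.409 + 13.35 + 179.9 + 1.439 = 198.1 kWh
Cost = 198.1 kWh × €0.101 = €20.00

€20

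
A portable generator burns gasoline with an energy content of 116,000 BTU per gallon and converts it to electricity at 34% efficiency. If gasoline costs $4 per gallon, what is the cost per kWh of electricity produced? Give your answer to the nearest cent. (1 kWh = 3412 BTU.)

$0.35

Electrical output per gallon = 116,000 BTU × 0.34 / 3412 BTU/kWh = 11.56 kWh
Cost per kWh = $4 / 11.56 kWh = $0.346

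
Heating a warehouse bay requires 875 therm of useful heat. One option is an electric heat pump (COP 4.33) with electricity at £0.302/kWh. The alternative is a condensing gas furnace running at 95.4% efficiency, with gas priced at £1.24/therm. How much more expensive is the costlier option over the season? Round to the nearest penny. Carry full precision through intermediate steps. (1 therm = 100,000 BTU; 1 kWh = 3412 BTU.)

£651.30

Heat load = 875 therm × 100,000 = 87,500,000 BTU
Gas: input = 87,500,000 / 0.954 = 91,719,078 BTU = 917.2 therm → 917.2 × £1.24 = £1,137.32
Heat pump: 87,500,000 BTU / 3412 = 25,640 kWh heat; / 4.33 = 5,923 kWh in → × £0.302 = £1,788.62
Difference = |£1,137.32 − £1,788.62| = £651.30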